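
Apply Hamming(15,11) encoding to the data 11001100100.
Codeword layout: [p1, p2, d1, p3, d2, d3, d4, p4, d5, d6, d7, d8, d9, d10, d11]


Parity bits: p1=0, p2=0, p3=0, p4=1

001010011100100


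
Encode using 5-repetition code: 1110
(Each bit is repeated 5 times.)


Each bit -> 5 copies

11111111111111100000


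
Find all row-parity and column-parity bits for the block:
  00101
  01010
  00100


Row parities: 001
Column parities: 01011

Row P: 001, Col P: 01011, Corner: 1


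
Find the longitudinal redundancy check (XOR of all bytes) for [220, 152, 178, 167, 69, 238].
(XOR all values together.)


XOR chain: 220 ^ 152 ^ 178 ^ 167 ^ 69 ^ 238 = 250

250


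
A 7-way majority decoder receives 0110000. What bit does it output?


Ones: 2 out of 7
Threshold: 4

0 (2/7 voted 1)


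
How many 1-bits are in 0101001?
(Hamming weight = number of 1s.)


Counting 1s in 0101001

3


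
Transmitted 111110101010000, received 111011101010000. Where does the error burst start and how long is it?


XOR: 000101000000000

Burst at position 3, length 3


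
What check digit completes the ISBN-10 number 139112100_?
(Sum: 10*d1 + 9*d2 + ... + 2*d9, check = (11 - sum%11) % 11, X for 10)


Weighted sum: 136
136 mod 11 = 4

Check digit: 7


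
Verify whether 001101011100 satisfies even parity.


Number of 1s: 6

Yes, parity is correct (6 ones)


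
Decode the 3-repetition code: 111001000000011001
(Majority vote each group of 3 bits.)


Groups: 111, 001, 000, 000, 011, 001
Majority votes: 100010

100010


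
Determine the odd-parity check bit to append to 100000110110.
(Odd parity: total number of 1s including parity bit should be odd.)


Number of 1s in data: 5
Parity bit: 0

0


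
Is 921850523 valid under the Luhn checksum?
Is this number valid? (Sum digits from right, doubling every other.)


Luhn sum = 38
38 mod 10 = 8

Invalid (Luhn sum mod 10 = 8)


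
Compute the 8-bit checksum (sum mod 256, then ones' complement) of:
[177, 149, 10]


Sum = 336 mod 256 = 80
Complement = 175

175


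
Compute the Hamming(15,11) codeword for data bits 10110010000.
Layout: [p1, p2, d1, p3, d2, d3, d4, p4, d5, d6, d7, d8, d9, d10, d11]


Parity bits: p1=1, p2=0, p3=0, p4=1

101001110010000


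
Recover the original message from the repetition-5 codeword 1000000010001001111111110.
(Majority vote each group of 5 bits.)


Groups: 10000, 00010, 00100, 11111, 11110
Majority votes: 00011

00011


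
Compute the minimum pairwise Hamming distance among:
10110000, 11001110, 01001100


Comparing all pairs, minimum distance: 2
Can detect 1 errors, correct 0 errors

2


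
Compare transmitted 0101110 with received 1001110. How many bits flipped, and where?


XOR: 1100000

2 error(s) at position(s): 0, 1


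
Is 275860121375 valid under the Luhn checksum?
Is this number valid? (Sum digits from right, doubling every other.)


Luhn sum = 42
42 mod 10 = 2

Invalid (Luhn sum mod 10 = 2)


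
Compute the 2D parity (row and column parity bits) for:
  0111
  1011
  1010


Row parities: 110
Column parities: 0110

Row P: 110, Col P: 0110, Corner: 0


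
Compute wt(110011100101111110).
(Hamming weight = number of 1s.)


Counting 1s in 110011100101111110

12


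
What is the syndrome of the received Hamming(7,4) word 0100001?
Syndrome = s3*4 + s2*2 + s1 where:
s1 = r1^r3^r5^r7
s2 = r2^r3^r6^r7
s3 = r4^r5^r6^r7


s1=1, s2=0, s3=1

Syndrome = 5 (error at position 5)


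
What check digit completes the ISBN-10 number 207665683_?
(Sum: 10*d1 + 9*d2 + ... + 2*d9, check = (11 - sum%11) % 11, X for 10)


Weighted sum: 233
233 mod 11 = 2

Check digit: 9


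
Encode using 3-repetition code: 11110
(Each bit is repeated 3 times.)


Each bit -> 3 copies

111111111111000


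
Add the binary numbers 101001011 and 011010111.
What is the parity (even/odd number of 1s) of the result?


101001011 = 331
011010111 = 215
Sum = 546 = 1000100010
1s count = 3

odd parity (3 ones in 1000100010)


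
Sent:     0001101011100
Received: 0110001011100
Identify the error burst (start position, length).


XOR: 0111100000000

Burst at position 1, length 4


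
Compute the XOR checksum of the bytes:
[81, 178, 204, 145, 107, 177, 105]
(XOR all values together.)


XOR chain: 81 ^ 178 ^ 204 ^ 145 ^ 107 ^ 177 ^ 105 = 13

13


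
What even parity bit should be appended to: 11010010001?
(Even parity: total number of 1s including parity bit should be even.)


Number of 1s in data: 5
Parity bit: 1

1


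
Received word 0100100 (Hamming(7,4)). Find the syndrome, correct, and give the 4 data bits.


Syndrome = 7: error at position 7

Data: 0101 (corrected bit 7)


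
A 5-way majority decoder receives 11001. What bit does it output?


Ones: 3 out of 5
Threshold: 3

1 (3/5 voted 1)


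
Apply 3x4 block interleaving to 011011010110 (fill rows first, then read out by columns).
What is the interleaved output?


Matrix:
  0110
  1101
  0110
Read columns: 010111101010

010111101010


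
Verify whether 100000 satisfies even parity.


Number of 1s: 1

No, parity error (1 ones)


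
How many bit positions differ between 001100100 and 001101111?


XOR: 000001011
Count of 1s: 3

3


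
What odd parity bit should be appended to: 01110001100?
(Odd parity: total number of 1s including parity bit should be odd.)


Number of 1s in data: 5
Parity bit: 0

0


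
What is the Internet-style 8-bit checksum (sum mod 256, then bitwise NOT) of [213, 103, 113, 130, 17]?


Sum = 576 mod 256 = 64
Complement = 191

191


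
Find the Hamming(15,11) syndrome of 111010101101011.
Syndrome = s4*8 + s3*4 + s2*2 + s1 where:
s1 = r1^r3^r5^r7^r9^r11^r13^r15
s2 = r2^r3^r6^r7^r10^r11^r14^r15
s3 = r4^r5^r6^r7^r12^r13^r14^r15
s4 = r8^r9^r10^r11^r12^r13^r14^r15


s1=0, s2=0, s3=1, s4=1

Syndrome = 12 (error at position 12)


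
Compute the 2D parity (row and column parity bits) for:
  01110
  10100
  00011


Row parities: 100
Column parities: 11001

Row P: 100, Col P: 11001, Corner: 1


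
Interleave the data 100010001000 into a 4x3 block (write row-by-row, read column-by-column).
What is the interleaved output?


Matrix:
  100
  010
  001
  000
Read columns: 100001000010

100001000010


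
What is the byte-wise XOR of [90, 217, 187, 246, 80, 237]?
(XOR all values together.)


XOR chain: 90 ^ 217 ^ 187 ^ 246 ^ 80 ^ 237 = 115

115


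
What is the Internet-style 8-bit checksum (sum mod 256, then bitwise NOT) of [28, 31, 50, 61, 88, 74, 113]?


Sum = 445 mod 256 = 189
Complement = 66

66


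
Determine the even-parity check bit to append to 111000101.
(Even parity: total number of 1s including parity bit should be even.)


Number of 1s in data: 5
Parity bit: 1

1


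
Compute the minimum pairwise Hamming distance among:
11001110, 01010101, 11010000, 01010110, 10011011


Comparing all pairs, minimum distance: 2
Can detect 1 errors, correct 0 errors

2


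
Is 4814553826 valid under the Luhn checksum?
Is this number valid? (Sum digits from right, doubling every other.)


Luhn sum = 52
52 mod 10 = 2

Invalid (Luhn sum mod 10 = 2)


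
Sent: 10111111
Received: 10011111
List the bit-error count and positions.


XOR: 00100000

1 error(s) at position(s): 2


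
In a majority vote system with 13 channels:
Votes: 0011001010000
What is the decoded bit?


Ones: 4 out of 13
Threshold: 7

0 (4/13 voted 1)


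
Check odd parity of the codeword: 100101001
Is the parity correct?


Number of 1s: 4

No, parity error (4 ones)


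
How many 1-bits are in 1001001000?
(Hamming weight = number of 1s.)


Counting 1s in 1001001000

3


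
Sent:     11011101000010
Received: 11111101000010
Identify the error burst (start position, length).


XOR: 00100000000000

Burst at position 2, length 1


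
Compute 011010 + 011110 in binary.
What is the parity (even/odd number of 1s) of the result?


011010 = 26
011110 = 30
Sum = 56 = 111000
1s count = 3

odd parity (3 ones in 111000)


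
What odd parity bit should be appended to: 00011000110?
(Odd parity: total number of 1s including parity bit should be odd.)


Number of 1s in data: 4
Parity bit: 1

1


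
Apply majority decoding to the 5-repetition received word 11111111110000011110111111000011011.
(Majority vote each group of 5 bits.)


Groups: 11111, 11111, 00000, 11110, 11111, 10000, 11011
Majority votes: 1101101

1101101


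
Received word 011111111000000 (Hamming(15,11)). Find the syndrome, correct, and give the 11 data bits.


Syndrome = 0: no error detected

Data: 11111000000 (no errors)


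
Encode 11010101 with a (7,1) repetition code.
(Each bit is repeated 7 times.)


Each bit -> 7 copies

11111111111111000000011111110000000111111100000001111111


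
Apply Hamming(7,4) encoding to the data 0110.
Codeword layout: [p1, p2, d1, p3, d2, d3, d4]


Parity bits: p1=1, p2=1, p3=0

1100110


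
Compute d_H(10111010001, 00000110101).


XOR: 10111100100
Count of 1s: 6

6


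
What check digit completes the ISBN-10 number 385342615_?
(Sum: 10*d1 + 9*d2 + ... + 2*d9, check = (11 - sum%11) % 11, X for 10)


Weighted sum: 234
234 mod 11 = 3

Check digit: 8


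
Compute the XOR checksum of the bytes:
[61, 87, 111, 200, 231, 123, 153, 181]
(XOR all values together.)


XOR chain: 61 ^ 87 ^ 111 ^ 200 ^ 231 ^ 123 ^ 153 ^ 181 = 125

125


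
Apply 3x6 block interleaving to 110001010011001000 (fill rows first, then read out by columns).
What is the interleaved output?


Matrix:
  110001
  010011
  001000
Read columns: 100110001000010110

100110001000010110


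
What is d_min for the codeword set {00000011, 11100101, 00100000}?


Comparing all pairs, minimum distance: 3
Can detect 2 errors, correct 1 errors

3


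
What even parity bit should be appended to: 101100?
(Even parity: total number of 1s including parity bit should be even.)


Number of 1s in data: 3
Parity bit: 1

1


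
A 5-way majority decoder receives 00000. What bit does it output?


Ones: 0 out of 5
Threshold: 3

0 (0/5 voted 1)


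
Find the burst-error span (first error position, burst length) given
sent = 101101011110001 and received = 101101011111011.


XOR: 000000000001010

Burst at position 11, length 3


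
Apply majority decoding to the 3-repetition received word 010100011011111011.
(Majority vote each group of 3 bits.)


Groups: 010, 100, 011, 011, 111, 011
Majority votes: 001111

001111


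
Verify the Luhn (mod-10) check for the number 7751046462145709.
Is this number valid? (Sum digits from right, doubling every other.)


Luhn sum = 53
53 mod 10 = 3

Invalid (Luhn sum mod 10 = 3)


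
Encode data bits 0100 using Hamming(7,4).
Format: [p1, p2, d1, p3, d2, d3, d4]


Parity bits: p1=1, p2=0, p3=1

1001100


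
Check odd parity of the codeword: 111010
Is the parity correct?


Number of 1s: 4

No, parity error (4 ones)


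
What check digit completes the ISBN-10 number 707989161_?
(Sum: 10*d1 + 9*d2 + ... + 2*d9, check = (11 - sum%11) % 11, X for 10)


Weighted sum: 306
306 mod 11 = 9

Check digit: 2


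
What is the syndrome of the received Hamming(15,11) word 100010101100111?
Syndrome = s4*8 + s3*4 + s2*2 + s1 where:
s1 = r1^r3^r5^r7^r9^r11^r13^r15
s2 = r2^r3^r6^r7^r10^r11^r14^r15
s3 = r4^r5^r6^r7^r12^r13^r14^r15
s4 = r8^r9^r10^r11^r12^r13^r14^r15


s1=0, s2=0, s3=1, s4=1

Syndrome = 12 (error at position 12)


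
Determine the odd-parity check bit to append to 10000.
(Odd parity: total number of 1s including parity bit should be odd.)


Number of 1s in data: 1
Parity bit: 0

0


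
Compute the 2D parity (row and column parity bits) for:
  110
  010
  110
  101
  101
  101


Row parities: 010000
Column parities: 111

Row P: 010000, Col P: 111, Corner: 1


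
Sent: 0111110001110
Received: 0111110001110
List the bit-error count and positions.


XOR: 0000000000000

0 errors (received matches sent)


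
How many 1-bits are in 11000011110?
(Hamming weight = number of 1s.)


Counting 1s in 11000011110

6


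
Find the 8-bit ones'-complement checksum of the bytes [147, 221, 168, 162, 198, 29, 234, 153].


Sum = 1312 mod 256 = 32
Complement = 223

223


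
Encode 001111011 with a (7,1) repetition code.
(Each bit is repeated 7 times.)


Each bit -> 7 copies

000000000000001111111111111111111111111111000000011111111111111


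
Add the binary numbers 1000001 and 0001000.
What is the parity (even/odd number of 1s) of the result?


1000001 = 65
0001000 = 8
Sum = 73 = 1001001
1s count = 3

odd parity (3 ones in 1001001)


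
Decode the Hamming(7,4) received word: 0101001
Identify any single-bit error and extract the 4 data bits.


Syndrome = 1: error at position 1

Data: 0001 (corrected bit 1)


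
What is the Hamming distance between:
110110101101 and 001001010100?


XOR: 111111111001
Count of 1s: 10

10


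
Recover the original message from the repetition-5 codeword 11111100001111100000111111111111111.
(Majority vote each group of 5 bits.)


Groups: 11111, 10000, 11111, 00000, 11111, 11111, 11111
Majority votes: 1010111

1010111


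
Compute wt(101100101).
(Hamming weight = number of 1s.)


Counting 1s in 101100101

5


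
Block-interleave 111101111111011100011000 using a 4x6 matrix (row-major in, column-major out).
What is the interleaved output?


Matrix:
  111101
  111111
  011100
  011000
Read columns: 110011111111111001001100

110011111111111001001100


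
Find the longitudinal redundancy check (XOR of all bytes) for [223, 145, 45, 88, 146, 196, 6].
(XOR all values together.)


XOR chain: 223 ^ 145 ^ 45 ^ 88 ^ 146 ^ 196 ^ 6 = 107

107


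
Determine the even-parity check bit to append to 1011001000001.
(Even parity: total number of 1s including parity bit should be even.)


Number of 1s in data: 5
Parity bit: 1

1


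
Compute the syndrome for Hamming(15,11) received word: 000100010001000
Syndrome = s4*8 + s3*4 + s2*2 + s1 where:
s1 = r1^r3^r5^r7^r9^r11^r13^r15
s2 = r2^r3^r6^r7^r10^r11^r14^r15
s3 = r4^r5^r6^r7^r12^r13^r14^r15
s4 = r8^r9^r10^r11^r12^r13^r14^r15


s1=0, s2=0, s3=0, s4=0

Syndrome = 0 (no error)


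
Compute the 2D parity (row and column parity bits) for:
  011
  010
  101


Row parities: 010
Column parities: 100

Row P: 010, Col P: 100, Corner: 1


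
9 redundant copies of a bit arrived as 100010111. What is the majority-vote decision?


Ones: 5 out of 9
Threshold: 5

1 (5/9 voted 1)


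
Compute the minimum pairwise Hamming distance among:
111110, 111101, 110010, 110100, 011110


Comparing all pairs, minimum distance: 1
Can detect 0 errors, correct 0 errors

1


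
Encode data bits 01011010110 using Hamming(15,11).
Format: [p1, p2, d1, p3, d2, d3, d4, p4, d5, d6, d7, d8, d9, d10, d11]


Parity bits: p1=1, p2=1, p3=0, p4=0

110010101010110


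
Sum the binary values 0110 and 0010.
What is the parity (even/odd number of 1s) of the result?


0110 = 6
0010 = 2
Sum = 8 = 1000
1s count = 1

odd parity (1 ones in 1000)


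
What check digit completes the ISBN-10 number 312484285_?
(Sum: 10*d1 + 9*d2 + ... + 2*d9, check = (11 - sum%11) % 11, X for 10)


Weighted sum: 193
193 mod 11 = 6

Check digit: 5


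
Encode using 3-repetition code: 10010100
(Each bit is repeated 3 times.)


Each bit -> 3 copies

111000000111000111000000


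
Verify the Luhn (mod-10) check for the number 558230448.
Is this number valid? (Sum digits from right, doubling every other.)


Luhn sum = 41
41 mod 10 = 1

Invalid (Luhn sum mod 10 = 1)


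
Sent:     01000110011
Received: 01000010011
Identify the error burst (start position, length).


XOR: 00000100000

Burst at position 5, length 1


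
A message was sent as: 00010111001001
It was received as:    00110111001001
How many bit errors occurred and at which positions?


XOR: 00100000000000

1 error(s) at position(s): 2


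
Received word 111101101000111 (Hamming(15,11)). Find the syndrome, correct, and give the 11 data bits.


Syndrome = 0: no error detected

Data: 10111000111 (no errors)


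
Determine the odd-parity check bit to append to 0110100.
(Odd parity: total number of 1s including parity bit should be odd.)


Number of 1s in data: 3
Parity bit: 0

0


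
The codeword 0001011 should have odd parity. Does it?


Number of 1s: 3

Yes, parity is correct (3 ones)


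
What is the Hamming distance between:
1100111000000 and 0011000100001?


XOR: 1111111100001
Count of 1s: 9

9


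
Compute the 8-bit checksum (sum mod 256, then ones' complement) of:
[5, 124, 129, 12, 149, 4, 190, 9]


Sum = 622 mod 256 = 110
Complement = 145

145


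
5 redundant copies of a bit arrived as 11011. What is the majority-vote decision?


Ones: 4 out of 5
Threshold: 3

1 (4/5 voted 1)


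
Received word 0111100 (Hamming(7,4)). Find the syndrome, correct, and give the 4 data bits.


Syndrome = 0: no error detected

Data: 1100 (no errors)


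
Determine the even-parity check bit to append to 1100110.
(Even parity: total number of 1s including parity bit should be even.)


Number of 1s in data: 4
Parity bit: 0

0


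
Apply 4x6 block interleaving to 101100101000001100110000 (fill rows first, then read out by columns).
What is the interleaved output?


Matrix:
  101100
  101000
  001100
  110000
Read columns: 110100011110101000000000

110100011110101000000000


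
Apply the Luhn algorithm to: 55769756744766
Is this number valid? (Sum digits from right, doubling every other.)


Luhn sum = 73
73 mod 10 = 3

Invalid (Luhn sum mod 10 = 3)


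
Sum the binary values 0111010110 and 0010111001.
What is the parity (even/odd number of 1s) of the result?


0111010110 = 470
0010111001 = 185
Sum = 655 = 1010001111
1s count = 6

even parity (6 ones in 1010001111)


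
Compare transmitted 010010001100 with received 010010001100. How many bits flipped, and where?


XOR: 000000000000

0 errors (received matches sent)


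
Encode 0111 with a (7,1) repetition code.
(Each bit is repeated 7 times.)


Each bit -> 7 copies

0000000111111111111111111111


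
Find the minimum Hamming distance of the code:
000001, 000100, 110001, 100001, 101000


Comparing all pairs, minimum distance: 1
Can detect 0 errors, correct 0 errors

1


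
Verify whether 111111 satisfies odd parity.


Number of 1s: 6

No, parity error (6 ones)


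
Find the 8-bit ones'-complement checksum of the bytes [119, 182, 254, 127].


Sum = 682 mod 256 = 170
Complement = 85

85


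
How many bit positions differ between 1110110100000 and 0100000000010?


XOR: 1010110100010
Count of 1s: 6

6


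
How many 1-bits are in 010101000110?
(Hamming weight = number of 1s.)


Counting 1s in 010101000110

5


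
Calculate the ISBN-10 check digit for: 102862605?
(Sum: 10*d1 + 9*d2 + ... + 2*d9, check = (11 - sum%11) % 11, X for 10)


Weighted sum: 162
162 mod 11 = 8

Check digit: 3


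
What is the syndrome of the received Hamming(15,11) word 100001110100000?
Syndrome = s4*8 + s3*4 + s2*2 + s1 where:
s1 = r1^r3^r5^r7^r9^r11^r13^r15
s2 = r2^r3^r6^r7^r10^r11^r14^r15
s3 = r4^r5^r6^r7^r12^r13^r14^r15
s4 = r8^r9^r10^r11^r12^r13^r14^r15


s1=0, s2=1, s3=0, s4=0

Syndrome = 2 (error at position 2)


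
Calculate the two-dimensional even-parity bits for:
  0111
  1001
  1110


Row parities: 101
Column parities: 0000

Row P: 101, Col P: 0000, Corner: 0


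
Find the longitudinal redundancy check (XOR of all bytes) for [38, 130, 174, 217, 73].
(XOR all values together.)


XOR chain: 38 ^ 130 ^ 174 ^ 217 ^ 73 = 154

154


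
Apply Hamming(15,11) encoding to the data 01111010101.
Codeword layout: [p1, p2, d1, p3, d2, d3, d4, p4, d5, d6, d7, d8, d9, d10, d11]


Parity bits: p1=0, p2=0, p3=1, p4=0

000111101010101


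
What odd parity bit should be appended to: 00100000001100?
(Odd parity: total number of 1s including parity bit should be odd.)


Number of 1s in data: 3
Parity bit: 0

0


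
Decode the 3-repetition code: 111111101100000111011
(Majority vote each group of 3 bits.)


Groups: 111, 111, 101, 100, 000, 111, 011
Majority votes: 1110011

1110011


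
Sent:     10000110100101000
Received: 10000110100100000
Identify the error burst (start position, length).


XOR: 00000000000001000

Burst at position 13, length 1


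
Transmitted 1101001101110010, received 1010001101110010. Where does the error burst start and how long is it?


XOR: 0111000000000000

Burst at position 1, length 3


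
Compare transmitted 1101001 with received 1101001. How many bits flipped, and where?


XOR: 0000000

0 errors (received matches sent)


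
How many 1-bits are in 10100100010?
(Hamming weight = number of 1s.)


Counting 1s in 10100100010

4


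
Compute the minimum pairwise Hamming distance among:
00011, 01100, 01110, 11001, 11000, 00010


Comparing all pairs, minimum distance: 1
Can detect 0 errors, correct 0 errors

1


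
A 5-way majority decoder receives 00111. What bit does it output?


Ones: 3 out of 5
Threshold: 3

1 (3/5 voted 1)


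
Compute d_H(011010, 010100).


XOR: 001110
Count of 1s: 3

3


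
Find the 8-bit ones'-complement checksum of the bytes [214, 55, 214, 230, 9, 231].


Sum = 953 mod 256 = 185
Complement = 70

70


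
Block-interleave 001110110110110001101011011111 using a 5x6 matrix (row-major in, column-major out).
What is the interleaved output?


Matrix:
  001110
  110110
  110001
  101011
  011111
Read columns: 011100110110011110011101100111

011100110110011110011101100111


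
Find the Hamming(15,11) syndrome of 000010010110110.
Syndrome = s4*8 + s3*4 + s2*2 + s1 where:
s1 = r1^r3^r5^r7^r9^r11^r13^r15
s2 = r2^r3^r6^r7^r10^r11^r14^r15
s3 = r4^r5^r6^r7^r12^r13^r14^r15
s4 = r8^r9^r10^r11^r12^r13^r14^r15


s1=1, s2=1, s3=1, s4=1

Syndrome = 15 (error at position 15)


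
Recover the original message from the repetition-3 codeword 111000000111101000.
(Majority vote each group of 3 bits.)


Groups: 111, 000, 000, 111, 101, 000
Majority votes: 100110

100110


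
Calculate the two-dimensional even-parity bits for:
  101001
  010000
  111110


Row parities: 111
Column parities: 000111

Row P: 111, Col P: 000111, Corner: 1


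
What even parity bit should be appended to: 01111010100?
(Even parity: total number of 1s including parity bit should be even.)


Number of 1s in data: 6
Parity bit: 0

0


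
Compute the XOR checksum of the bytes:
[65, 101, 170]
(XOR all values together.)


XOR chain: 65 ^ 101 ^ 170 = 142

142


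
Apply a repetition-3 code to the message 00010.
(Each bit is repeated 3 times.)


Each bit -> 3 copies

000000000111000


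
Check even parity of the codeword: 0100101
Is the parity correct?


Number of 1s: 3

No, parity error (3 ones)


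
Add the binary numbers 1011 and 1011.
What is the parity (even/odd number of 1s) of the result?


1011 = 11
1011 = 11
Sum = 22 = 10110
1s count = 3

odd parity (3 ones in 10110)


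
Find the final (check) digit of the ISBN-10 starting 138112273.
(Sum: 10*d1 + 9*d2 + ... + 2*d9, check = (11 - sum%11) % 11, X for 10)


Weighted sum: 159
159 mod 11 = 5

Check digit: 6


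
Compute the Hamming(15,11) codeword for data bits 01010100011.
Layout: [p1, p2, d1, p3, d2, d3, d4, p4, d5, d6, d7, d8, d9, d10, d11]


Parity bits: p1=1, p2=0, p3=0, p4=1

100010110100011


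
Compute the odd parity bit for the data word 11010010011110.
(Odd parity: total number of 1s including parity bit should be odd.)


Number of 1s in data: 8
Parity bit: 1

1


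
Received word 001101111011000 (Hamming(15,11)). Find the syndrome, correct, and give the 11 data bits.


Syndrome = 0: no error detected

Data: 10111011000 (no errors)


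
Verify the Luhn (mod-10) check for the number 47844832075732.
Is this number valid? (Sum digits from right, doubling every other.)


Luhn sum = 73
73 mod 10 = 3

Invalid (Luhn sum mod 10 = 3)


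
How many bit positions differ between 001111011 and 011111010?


XOR: 010000001
Count of 1s: 2

2


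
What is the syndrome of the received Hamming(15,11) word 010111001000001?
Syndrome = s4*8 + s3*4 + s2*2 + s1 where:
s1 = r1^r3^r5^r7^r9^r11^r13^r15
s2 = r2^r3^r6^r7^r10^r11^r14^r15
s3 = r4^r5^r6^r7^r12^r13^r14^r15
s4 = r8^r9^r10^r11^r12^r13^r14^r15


s1=1, s2=1, s3=0, s4=0

Syndrome = 3 (error at position 3)


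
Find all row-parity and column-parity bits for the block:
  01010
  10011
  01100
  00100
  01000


Row parities: 01011
Column parities: 11001

Row P: 01011, Col P: 11001, Corner: 1


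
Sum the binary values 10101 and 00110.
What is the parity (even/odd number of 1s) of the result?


10101 = 21
00110 = 6
Sum = 27 = 11011
1s count = 4

even parity (4 ones in 11011)


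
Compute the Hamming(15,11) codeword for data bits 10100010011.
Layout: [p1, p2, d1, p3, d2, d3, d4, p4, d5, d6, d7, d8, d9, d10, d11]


Parity bits: p1=1, p2=1, p3=1, p4=1

111101010010011


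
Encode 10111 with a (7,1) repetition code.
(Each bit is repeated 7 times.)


Each bit -> 7 copies

11111110000000111111111111111111111


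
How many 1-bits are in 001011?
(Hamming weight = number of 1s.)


Counting 1s in 001011

3


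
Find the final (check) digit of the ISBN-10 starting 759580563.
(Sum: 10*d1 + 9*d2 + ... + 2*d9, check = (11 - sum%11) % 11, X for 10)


Weighted sum: 314
314 mod 11 = 6

Check digit: 5


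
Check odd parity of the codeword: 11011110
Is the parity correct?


Number of 1s: 6

No, parity error (6 ones)


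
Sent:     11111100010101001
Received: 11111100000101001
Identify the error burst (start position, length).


XOR: 00000000010000000

Burst at position 9, length 1


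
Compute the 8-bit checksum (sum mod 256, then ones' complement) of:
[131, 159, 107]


Sum = 397 mod 256 = 141
Complement = 114

114


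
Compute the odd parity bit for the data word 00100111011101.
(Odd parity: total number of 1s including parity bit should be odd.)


Number of 1s in data: 8
Parity bit: 1

1


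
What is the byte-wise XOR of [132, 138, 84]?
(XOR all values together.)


XOR chain: 132 ^ 138 ^ 84 = 90

90


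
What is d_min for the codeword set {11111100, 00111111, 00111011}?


Comparing all pairs, minimum distance: 1
Can detect 0 errors, correct 0 errors

1


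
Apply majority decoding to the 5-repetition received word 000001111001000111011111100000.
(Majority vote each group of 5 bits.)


Groups: 00000, 11110, 01000, 11101, 11111, 00000
Majority votes: 010110

010110


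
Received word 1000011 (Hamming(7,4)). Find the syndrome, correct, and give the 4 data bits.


Syndrome = 0: no error detected

Data: 0011 (no errors)


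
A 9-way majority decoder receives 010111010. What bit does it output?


Ones: 5 out of 9
Threshold: 5

1 (5/9 voted 1)


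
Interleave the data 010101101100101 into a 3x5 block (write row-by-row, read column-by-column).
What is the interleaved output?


Matrix:
  01010
  11011
  00101
Read columns: 010110001110011

010110001110011


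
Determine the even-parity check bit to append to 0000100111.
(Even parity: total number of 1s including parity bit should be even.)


Number of 1s in data: 4
Parity bit: 0

0


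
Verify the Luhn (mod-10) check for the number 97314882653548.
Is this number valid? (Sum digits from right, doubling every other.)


Luhn sum = 83
83 mod 10 = 3

Invalid (Luhn sum mod 10 = 3)


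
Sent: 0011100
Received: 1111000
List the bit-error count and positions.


XOR: 1100100

3 error(s) at position(s): 0, 1, 4


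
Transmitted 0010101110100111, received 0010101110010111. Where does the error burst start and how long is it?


XOR: 0000000000110000

Burst at position 10, length 2


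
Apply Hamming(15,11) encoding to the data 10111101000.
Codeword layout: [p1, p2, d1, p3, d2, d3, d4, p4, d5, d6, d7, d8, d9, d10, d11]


Parity bits: p1=1, p2=0, p3=1, p4=1

101101111101000


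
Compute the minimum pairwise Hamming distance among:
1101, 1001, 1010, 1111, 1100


Comparing all pairs, minimum distance: 1
Can detect 0 errors, correct 0 errors

1


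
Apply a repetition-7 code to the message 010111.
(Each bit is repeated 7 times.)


Each bit -> 7 copies

000000011111110000000111111111111111111111


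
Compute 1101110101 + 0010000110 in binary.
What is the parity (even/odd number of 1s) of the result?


1101110101 = 885
0010000110 = 134
Sum = 1019 = 1111111011
1s count = 9

odd parity (9 ones in 1111111011)


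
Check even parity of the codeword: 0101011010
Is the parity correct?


Number of 1s: 5

No, parity error (5 ones)


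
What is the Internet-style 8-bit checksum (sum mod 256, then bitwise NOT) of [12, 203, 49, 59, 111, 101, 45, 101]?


Sum = 681 mod 256 = 169
Complement = 86

86


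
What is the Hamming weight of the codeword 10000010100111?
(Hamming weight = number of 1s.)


Counting 1s in 10000010100111

6


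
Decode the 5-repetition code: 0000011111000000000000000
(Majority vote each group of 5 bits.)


Groups: 00000, 11111, 00000, 00000, 00000
Majority votes: 01000

01000


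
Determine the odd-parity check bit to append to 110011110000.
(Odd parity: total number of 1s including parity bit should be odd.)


Number of 1s in data: 6
Parity bit: 1

1


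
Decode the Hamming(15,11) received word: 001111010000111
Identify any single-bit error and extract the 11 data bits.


Syndrome = 0: no error detected

Data: 11100000111 (no errors)


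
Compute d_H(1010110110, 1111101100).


XOR: 0101011010
Count of 1s: 5

5


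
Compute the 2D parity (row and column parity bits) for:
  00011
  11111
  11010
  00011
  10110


Row parities: 01101
Column parities: 10011

Row P: 01101, Col P: 10011, Corner: 1


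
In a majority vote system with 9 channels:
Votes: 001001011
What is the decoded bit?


Ones: 4 out of 9
Threshold: 5

0 (4/9 voted 1)


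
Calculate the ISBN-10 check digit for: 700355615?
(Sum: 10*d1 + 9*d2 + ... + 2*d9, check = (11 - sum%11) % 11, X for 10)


Weighted sum: 183
183 mod 11 = 7

Check digit: 4


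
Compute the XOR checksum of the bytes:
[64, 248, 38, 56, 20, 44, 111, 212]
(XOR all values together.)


XOR chain: 64 ^ 248 ^ 38 ^ 56 ^ 20 ^ 44 ^ 111 ^ 212 = 37

37


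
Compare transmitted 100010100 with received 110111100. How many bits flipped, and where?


XOR: 010101000

3 error(s) at position(s): 1, 3, 5


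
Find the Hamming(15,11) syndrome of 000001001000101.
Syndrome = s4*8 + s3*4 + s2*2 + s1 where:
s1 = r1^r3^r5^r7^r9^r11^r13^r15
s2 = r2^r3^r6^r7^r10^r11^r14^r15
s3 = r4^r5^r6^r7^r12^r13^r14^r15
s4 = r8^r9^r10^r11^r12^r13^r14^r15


s1=1, s2=0, s3=1, s4=1

Syndrome = 13 (error at position 13)


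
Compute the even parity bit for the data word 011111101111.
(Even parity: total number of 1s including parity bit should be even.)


Number of 1s in data: 10
Parity bit: 0

0


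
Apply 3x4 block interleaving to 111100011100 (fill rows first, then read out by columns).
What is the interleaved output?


Matrix:
  1111
  0001
  1100
Read columns: 101101100110

101101100110


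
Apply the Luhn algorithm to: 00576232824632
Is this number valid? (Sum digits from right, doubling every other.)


Luhn sum = 52
52 mod 10 = 2

Invalid (Luhn sum mod 10 = 2)


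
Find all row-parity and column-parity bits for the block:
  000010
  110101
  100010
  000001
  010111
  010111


Row parities: 100100
Column parities: 010100

Row P: 100100, Col P: 010100, Corner: 0


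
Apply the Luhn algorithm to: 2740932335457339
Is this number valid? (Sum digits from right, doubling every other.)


Luhn sum = 85
85 mod 10 = 5

Invalid (Luhn sum mod 10 = 5)


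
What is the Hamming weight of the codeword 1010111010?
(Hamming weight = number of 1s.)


Counting 1s in 1010111010

6


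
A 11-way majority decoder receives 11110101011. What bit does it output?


Ones: 8 out of 11
Threshold: 6

1 (8/11 voted 1)


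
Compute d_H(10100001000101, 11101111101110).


XOR: 01001110101011
Count of 1s: 8

8


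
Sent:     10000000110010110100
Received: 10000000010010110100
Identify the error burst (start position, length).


XOR: 00000000100000000000

Burst at position 8, length 1


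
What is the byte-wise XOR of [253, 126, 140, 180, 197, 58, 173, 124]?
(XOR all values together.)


XOR chain: 253 ^ 126 ^ 140 ^ 180 ^ 197 ^ 58 ^ 173 ^ 124 = 149

149


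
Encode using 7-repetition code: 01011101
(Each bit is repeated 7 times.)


Each bit -> 7 copies

00000001111111000000011111111111111111111100000001111111


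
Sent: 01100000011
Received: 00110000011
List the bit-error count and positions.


XOR: 01010000000

2 error(s) at position(s): 1, 3


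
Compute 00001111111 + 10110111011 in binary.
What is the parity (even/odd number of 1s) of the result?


00001111111 = 127
10110111011 = 1467
Sum = 1594 = 11000111010
1s count = 6

even parity (6 ones in 11000111010)


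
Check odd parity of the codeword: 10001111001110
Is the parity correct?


Number of 1s: 8

No, parity error (8 ones)


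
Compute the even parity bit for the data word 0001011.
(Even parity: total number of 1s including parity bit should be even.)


Number of 1s in data: 3
Parity bit: 1

1


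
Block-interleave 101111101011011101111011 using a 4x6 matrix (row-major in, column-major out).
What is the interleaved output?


Matrix:
  101111
  101011
  011101
  111011
Read columns: 110100111111101011011111

110100111111101011011111


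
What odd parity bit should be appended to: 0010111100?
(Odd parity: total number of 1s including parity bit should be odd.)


Number of 1s in data: 5
Parity bit: 0

0


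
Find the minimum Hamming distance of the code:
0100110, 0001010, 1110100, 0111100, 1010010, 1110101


Comparing all pairs, minimum distance: 1
Can detect 0 errors, correct 0 errors

1


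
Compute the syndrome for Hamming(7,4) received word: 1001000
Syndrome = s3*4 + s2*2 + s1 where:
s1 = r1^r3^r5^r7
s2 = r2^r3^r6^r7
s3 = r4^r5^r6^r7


s1=1, s2=0, s3=1

Syndrome = 5 (error at position 5)


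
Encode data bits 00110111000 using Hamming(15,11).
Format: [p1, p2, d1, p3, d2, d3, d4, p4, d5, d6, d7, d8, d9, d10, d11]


Parity bits: p1=0, p2=0, p3=1, p4=1

000101110111000


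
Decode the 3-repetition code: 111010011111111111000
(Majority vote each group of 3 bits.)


Groups: 111, 010, 011, 111, 111, 111, 000
Majority votes: 1011110

1011110


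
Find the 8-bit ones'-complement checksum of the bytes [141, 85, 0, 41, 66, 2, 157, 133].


Sum = 625 mod 256 = 113
Complement = 142

142


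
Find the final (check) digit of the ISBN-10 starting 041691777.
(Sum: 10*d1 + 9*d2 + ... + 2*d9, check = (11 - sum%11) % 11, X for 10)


Weighted sum: 208
208 mod 11 = 10

Check digit: 1


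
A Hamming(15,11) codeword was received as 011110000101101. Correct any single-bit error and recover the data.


Syndrome = 4: error at position 4

Data: 11000101101 (corrected bit 4)


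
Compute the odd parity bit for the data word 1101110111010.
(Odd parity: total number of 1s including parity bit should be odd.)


Number of 1s in data: 9
Parity bit: 0

0


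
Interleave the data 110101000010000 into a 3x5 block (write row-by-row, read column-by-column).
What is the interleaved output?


Matrix:
  11010
  10000
  10000
Read columns: 111100000100000

111100000100000


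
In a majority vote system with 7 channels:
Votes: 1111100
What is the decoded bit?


Ones: 5 out of 7
Threshold: 4

1 (5/7 voted 1)


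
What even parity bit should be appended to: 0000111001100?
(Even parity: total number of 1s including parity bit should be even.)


Number of 1s in data: 5
Parity bit: 1

1


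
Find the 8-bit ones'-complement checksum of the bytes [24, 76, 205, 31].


Sum = 336 mod 256 = 80
Complement = 175

175


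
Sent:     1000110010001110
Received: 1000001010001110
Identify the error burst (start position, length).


XOR: 0000111000000000

Burst at position 4, length 3


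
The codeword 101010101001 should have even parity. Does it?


Number of 1s: 6

Yes, parity is correct (6 ones)


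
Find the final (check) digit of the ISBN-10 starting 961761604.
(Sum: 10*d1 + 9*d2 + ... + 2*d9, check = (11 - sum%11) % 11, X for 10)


Weighted sum: 274
274 mod 11 = 10

Check digit: 1


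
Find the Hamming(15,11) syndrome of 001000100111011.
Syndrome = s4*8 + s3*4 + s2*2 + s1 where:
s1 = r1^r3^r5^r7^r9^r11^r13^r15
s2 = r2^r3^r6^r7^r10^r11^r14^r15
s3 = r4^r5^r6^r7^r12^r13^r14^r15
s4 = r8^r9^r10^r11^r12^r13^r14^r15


s1=0, s2=0, s3=0, s4=1

Syndrome = 8 (error at position 8)


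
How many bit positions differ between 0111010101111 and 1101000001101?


XOR: 1010010100010
Count of 1s: 5

5


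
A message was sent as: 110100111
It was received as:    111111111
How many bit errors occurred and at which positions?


XOR: 001011000

3 error(s) at position(s): 2, 4, 5


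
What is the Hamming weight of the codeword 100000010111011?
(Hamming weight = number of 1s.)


Counting 1s in 100000010111011

7


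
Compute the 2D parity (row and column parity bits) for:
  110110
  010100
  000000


Row parities: 000
Column parities: 100010

Row P: 000, Col P: 100010, Corner: 0


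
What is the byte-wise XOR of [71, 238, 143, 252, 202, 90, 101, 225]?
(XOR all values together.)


XOR chain: 71 ^ 238 ^ 143 ^ 252 ^ 202 ^ 90 ^ 101 ^ 225 = 206

206


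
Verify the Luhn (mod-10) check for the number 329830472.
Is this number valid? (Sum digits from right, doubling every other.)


Luhn sum = 37
37 mod 10 = 7

Invalid (Luhn sum mod 10 = 7)


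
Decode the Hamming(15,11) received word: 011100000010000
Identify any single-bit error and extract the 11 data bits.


Syndrome = 14: error at position 14

Data: 10000010010 (corrected bit 14)


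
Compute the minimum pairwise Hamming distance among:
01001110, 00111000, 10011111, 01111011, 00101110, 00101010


Comparing all pairs, minimum distance: 1
Can detect 0 errors, correct 0 errors

1


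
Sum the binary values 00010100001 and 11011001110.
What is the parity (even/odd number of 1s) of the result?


00010100001 = 161
11011001110 = 1742
Sum = 1903 = 11101101111
1s count = 9

odd parity (9 ones in 11101101111)


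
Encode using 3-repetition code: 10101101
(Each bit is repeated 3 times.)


Each bit -> 3 copies

111000111000111111000111


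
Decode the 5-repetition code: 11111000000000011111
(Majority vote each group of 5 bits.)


Groups: 11111, 00000, 00000, 11111
Majority votes: 1001

1001


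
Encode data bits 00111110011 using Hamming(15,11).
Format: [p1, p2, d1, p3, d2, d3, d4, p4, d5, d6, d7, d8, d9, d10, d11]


Parity bits: p1=0, p2=0, p3=0, p4=1

000001111110011


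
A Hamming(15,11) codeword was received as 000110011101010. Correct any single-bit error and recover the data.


Syndrome = 8: error at position 8

Data: 01001101010 (corrected bit 8)


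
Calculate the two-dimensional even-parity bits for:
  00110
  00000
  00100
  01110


Row parities: 0011
Column parities: 01100

Row P: 0011, Col P: 01100, Corner: 0


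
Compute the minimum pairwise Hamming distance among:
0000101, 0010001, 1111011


Comparing all pairs, minimum distance: 2
Can detect 1 errors, correct 0 errors

2


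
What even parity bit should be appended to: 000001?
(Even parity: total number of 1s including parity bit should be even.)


Number of 1s in data: 1
Parity bit: 1

1
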